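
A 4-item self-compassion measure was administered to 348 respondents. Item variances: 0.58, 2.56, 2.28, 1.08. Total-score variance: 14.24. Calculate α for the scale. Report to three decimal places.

α = 0.725

ΣVar(i) = 0.58 + 2.56 + 2.28 + 1.08 = 6.50
α = (k/(k−1))·(1 − ΣVar(i)/σ²_T) = (4/3)·(1 − 6.50/14.24) = 0.725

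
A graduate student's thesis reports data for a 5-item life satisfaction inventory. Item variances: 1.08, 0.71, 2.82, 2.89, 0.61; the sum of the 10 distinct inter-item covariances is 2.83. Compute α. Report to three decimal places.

α = 0.514

Σσᵢ² = 1.08 + 0.71 + 2.82 + 2.89 + 0.61 = 8.11
Sum of distinct covariances = 2.83
σ²_T = Σσᵢ² + 2·Σcov = 8.11 + 2 × 2.83 = 13.77
α = (5/4)·(1 − 8.11/13.77) = 0.514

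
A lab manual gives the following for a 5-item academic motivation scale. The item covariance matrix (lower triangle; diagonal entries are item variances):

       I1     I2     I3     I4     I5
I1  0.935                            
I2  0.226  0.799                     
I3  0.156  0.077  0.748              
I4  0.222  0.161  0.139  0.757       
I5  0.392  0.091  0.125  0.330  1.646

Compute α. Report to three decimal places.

α = 0.550

Σσ²ᵢ = 0.935 + 0.799 + 0.748 + 0.757 + 1.646 = 4.885
Σ_{i<j} σ_ij = 1.919
Var(T) = 4.885 + 2 × 1.919 = 8.723
α = (k/(k−1))·(1 − Σσ²ᵢ/Var(T)) = (5/4)·(1 − 4.885/8.723) = 0.550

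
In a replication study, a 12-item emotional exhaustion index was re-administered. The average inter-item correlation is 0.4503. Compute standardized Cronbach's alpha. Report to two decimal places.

Standardized α = k·r̄ / (1 + (k−1)·r̄) = 12 × 0.4503 / (1 + 11 × 0.4503)
  = 5.4036 / 5.9533 = 0.91

standardized Cronbach's alpha = 0.91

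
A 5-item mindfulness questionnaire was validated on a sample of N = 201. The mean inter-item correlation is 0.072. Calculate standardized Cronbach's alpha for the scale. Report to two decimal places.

standardized Cronbach's alpha = 0.28

Standardized α = k·r̄ / (1 + (k−1)·r̄) = 5 × 0.072 / (1 + 4 × 0.072)
  = 0.3600 / 1.2880 = 0.28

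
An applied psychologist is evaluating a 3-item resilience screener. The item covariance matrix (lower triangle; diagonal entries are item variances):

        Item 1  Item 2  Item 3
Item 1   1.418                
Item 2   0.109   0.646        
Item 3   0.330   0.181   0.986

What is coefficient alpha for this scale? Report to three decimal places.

α = 0.434

sum of item variances = 1.418 + 0.646 + 0.986 = 3.050
Sum of off-diagonal covariances = 0.620
σ²_T = 3.050 + 2 × 0.620 = 4.290
α = (k/(k−1))·(1 − sum of item variances/σ²_T) = (3/2)·(1 − 3.050/4.290) = 0.434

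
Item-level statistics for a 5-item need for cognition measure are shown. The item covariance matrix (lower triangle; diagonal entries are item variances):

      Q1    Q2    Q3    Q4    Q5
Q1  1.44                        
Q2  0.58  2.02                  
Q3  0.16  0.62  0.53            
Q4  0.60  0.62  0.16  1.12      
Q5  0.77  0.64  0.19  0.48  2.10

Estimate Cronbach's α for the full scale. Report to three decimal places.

Σσᵢ² = 1.44 + 2.02 + 0.53 + 1.12 + 2.10 = 7.21
Sum of off-diagonal covariances = 4.82
Var(T) = 7.21 + 2 × 4.82 = 16.85
α = (k/(k−1))·(1 − Σσᵢ²/Var(T)) = (5/4)·(1 − 7.21/16.85) = 0.715

Cronbach's α = 0.715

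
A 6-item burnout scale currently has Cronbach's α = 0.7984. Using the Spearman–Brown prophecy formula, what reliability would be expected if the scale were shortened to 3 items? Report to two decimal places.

Length factor m = 3/6 = 0.5000
α' = m·α / (1 − (1−m)·α)
   = 3/6 × 0.7984 / (1 − (1 − 3/6) × 0.7984)
   = 0.3992 / 0.6008 = 0.66

predicted reliability = 0.66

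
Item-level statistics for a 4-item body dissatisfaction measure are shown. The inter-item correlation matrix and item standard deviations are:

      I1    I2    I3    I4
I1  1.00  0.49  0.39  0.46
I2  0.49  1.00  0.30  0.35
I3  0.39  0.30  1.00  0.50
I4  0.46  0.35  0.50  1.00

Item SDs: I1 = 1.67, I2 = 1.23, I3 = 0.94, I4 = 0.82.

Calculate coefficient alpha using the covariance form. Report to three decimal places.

coefficient alpha = 0.710

Σσ²ᵢ = 1.67² + 1.23² + 0.94² + 0.82² = 5.8578
Covariances σ_ij = r_ij · s_i · s_j:
  σ(I1,I2) = 0.49 × 1.67 × 1.23 = 1.0065
  σ(I1,I3) = 0.39 × 1.67 × 0.94 = 0.6122
  σ(I1,I4) = 0.46 × 1.67 × 0.82 = 0.6299
  σ(I2,I3) = 0.30 × 1.23 × 0.94 = 0.3469
  σ(I2,I4) = 0.35 × 1.23 × 0.82 = 0.3530
  σ(I3,I4) = 0.50 × 0.94 × 0.82 = 0.3854
σ²_T = Σσ²ᵢ + 2·Σσ_ij = 5.8578 + 2 × 3.3339 = 12.5256
α = (4/3)·(1 − 5.8578/12.5256) = 0.710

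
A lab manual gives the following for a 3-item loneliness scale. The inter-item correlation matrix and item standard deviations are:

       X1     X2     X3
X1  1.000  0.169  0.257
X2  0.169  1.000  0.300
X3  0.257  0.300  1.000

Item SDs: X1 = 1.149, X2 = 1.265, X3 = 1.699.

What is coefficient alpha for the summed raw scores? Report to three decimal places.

Σσ²ᵢ = 1.149² + 1.265² + 1.699² = 5.8070
Covariances σ_ij = r_ij · s_i · s_j:
  σ(X1,X2) = 0.169 × 1.149 × 1.265 = 0.2456
  σ(X1,X3) = 0.257 × 1.149 × 1.699 = 0.5017
  σ(X2,X3) = 0.300 × 1.265 × 1.699 = 0.6448
σ²_T = Σσ²ᵢ + 2·Σσ_ij = 5.8070 + 2 × 1.3921 = 8.5912
α = (3/2)·(1 − 5.8070/8.5912) = 0.486

α = 0.486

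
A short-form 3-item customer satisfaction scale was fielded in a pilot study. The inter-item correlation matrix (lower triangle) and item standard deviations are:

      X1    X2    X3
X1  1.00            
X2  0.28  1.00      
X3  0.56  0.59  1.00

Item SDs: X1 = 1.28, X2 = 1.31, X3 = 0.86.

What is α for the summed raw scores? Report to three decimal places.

Σσ²ᵢ = 1.28² + 1.31² + 0.86² = 4.0941
Covariances σ_ij = r_ij · s_i · s_j:
  σ(X1,X2) = 0.28 × 1.28 × 1.31 = 0.4695
  σ(X1,X3) = 0.56 × 1.28 × 0.86 = 0.6164
  σ(X2,X3) = 0.59 × 1.31 × 0.86 = 0.6647
σ²_T = Σσ²ᵢ + 2·Σσ_ij = 4.0941 + 2 × 1.7506 = 7.5953
α = (3/2)·(1 − 4.0941/7.5953) = 0.691

α = 0.691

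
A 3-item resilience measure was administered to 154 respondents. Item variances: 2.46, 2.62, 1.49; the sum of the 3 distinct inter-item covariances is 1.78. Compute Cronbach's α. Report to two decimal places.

Cronbach's α = 0.53

Σσᵢ² = 2.46 + 2.62 + 1.49 = 6.57
Sum of distinct covariances = 1.78
σ²_T = Σσᵢ² + 2·Σcov = 6.57 + 2 × 1.78 = 10.13
α = (3/2)·(1 − 6.57/10.13) = 0.53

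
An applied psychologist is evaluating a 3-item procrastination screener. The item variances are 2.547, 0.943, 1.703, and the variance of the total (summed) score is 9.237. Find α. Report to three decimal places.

ΣVar(i) = 2.547 + 0.943 + 1.703 = 5.193
α = (k/(k−1))·(1 − ΣVar(i)/total variance) = (3/2)·(1 − 5.193/9.237) = 0.657

α = 0.657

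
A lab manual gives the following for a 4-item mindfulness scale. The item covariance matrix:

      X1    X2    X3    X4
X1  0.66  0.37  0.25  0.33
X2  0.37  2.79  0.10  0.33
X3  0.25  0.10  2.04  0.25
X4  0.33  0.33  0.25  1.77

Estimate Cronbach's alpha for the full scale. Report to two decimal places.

sum of item variances = 0.66 + 2.79 + 2.04 + 1.77 = 7.26
Σ_{i<j} σ_ij = 1.63
Var(T) = 7.26 + 2 × 1.63 = 10.52
α = (k/(k−1))·(1 − sum of item variances/Var(T)) = (4/3)·(1 − 7.26/10.52) = 0.41

Cronbach's alpha = 0.41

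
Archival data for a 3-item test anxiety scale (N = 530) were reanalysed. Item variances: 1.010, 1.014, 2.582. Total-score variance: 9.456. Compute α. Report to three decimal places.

Σσᵢ² = 1.010 + 1.014 + 2.582 = 4.606
α = (k/(k−1))·(1 − Σσᵢ²/σ²_total) = (3/2)·(1 − 4.606/9.456) = 0.769

α = 0.769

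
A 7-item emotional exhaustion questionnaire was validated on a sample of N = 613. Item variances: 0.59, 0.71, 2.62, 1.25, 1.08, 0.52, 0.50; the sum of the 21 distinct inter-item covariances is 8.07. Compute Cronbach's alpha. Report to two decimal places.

Cronbach's alpha = 0.80

Σσ²ᵢ = 0.59 + 0.71 + 2.62 + 1.25 + 1.08 + 0.52 + 0.50 = 7.27
Sum of distinct covariances = 8.07
total variance = Σσ²ᵢ + 2·Σcov = 7.27 + 2 × 8.07 = 23.41
α = (7/6)·(1 − 7.27/23.41) = 0.80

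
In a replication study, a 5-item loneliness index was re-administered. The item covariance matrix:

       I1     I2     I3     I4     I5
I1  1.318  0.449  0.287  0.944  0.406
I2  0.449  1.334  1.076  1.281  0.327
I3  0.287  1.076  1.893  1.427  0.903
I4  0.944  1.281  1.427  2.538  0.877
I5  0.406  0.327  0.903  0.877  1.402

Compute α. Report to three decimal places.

ΣVar(i) = 1.318 + 1.334 + 1.893 + 2.538 + 1.402 = 8.485
Sum of off-diagonal covariances = 7.977
total variance = 8.485 + 2 × 7.977 = 24.439
α = (k/(k−1))·(1 − ΣVar(i)/total variance) = (5/4)·(1 − 8.485/24.439) = 0.816

α = 0.816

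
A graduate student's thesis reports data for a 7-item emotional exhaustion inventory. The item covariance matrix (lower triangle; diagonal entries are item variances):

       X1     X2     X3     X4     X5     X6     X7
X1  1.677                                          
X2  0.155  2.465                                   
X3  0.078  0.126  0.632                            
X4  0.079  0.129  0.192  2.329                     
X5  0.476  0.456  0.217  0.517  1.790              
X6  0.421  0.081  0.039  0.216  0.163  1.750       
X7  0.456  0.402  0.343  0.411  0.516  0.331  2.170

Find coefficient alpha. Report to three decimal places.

coefficient alpha = 0.555

sum of item variances = 1.677 + 2.465 + 0.632 + 2.329 + 1.790 + 1.750 + 2.170 = 12.813
Σ_{i<j} σ_ij = 5.804
Var(T) = 12.813 + 2 × 5.804 = 24.421
α = (k/(k−1))·(1 − sum of item variances/Var(T)) = (7/6)·(1 − 12.813/24.421) = 0.555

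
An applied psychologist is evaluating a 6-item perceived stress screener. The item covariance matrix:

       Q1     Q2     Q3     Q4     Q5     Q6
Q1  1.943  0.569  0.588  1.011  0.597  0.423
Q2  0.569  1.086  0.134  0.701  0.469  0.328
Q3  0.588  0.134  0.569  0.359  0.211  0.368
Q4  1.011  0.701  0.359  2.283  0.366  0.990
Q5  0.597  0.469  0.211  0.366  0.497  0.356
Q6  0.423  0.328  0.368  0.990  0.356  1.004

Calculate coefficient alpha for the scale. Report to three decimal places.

coefficient alpha = 0.803

Σσᵢ² = 1.943 + 1.086 + 0.569 + 2.283 + 0.497 + 1.004 = 7.382
Sum of off-diagonal covariances = 7.470
Var(T) = 7.382 + 2 × 7.470 = 22.322
α = (k/(k−1))·(1 − Σσᵢ²/Var(T)) = (6/5)·(1 − 7.382/22.322) = 0.803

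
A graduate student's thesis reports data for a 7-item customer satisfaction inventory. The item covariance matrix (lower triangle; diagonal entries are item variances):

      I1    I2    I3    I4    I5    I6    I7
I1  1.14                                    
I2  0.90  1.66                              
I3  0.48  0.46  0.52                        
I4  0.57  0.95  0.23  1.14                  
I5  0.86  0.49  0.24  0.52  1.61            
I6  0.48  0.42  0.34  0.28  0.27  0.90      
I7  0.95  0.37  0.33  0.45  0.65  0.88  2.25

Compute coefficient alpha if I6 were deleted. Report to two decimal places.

coefficient alpha = 0.80

Remaining items: I1, I2, I3, I4, I5, I7 (k = 6).
sum of item variances = 1.14 + 1.66 + 0.52 + 1.14 + 1.61 + 2.25 = 8.32
Var(T) = 8.32 + 2 × 8.45 = 25.22
α (item deleted) = (6/5)·(1 − 8.32/25.22) = 0.80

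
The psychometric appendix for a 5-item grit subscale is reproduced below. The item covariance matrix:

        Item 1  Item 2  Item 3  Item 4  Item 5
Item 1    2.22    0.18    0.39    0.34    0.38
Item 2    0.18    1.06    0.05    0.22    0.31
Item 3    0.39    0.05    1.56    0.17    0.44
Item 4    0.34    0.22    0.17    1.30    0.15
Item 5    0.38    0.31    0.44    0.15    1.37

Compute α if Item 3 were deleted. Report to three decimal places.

Remaining items: Item 1, Item 2, Item 4, Item 5 (k = 4).
ΣVar(i) = 2.22 + 1.06 + 1.30 + 1.37 = 5.95
σ²_total = 5.95 + 2 × 1.58 = 9.11
α (item deleted) = (4/3)·(1 − 5.95/9.11) = 0.462

α = 0.462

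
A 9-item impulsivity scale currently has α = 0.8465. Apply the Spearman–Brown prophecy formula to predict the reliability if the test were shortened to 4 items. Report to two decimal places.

Length factor m = 4/9 = 0.4444
α' = m·α / (1 − (1−m)·α)
   = 4/9 × 0.8465 / (1 − (1 − 4/9) × 0.8465)
   = 0.3762 / 0.5297 = 0.71

predicted reliability = 0.71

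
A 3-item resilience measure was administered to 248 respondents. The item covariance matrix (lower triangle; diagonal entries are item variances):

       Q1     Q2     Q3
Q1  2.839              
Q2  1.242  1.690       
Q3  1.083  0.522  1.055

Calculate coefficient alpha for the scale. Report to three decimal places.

Σσ²ᵢ = 2.839 + 1.690 + 1.055 = 5.584
Σ_{i<j} σ_ij = 2.847
σ²_T = 5.584 + 2 × 2.847 = 11.278
α = (k/(k−1))·(1 − Σσ²ᵢ/σ²_T) = (3/2)·(1 − 5.584/11.278) = 0.757

coefficient alpha = 0.757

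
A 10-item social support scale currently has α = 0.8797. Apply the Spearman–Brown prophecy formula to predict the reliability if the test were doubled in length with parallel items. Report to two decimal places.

Length factor m = 2
α' = m·α / (1 + (m−1)·α)
   = 2 × 0.8797 / (1 + (2 − 1) × 0.8797)
   = 1.7594 / 1.8797 = 0.94

predicted reliability = 0.94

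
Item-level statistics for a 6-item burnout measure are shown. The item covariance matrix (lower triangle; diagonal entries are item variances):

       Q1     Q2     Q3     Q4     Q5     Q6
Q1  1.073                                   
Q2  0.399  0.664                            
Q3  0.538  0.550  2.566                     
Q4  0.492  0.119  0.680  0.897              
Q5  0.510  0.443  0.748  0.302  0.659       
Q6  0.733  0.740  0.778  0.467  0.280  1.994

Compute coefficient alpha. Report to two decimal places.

ΣVar(i) = 1.073 + 0.664 + 2.566 + 0.897 + 0.659 + 1.994 = 7.853
Σ_{i<j} σ_ij = 7.779
σ²_total = 7.853 + 2 × 7.779 = 23.411
α = (k/(k−1))·(1 − ΣVar(i)/σ²_total) = (6/5)·(1 − 7.853/23.411) = 0.80

coefficient alpha = 0.80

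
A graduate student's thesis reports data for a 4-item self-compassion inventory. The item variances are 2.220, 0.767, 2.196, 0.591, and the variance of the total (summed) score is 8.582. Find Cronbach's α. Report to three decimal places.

Σσ²ᵢ = 2.220 + 0.767 + 2.196 + 0.591 = 5.774
α = (k/(k−1))·(1 − Σσ²ᵢ/σ²_T) = (4/3)·(1 − 5.774/8.582) = 0.436

α = 0.436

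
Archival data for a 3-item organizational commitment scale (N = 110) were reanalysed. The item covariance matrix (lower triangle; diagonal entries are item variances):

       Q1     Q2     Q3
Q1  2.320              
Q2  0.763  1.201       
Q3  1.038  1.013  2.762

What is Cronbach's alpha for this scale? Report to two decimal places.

α = 0.71

ΣVar(i) = 2.320 + 1.201 + 2.762 = 6.283
Σ_{i<j} σ_ij = 2.814
Var(T) = 6.283 + 2 × 2.814 = 11.911
α = (k/(k−1))·(1 − ΣVar(i)/Var(T)) = (3/2)·(1 − 6.283/11.911) = 0.71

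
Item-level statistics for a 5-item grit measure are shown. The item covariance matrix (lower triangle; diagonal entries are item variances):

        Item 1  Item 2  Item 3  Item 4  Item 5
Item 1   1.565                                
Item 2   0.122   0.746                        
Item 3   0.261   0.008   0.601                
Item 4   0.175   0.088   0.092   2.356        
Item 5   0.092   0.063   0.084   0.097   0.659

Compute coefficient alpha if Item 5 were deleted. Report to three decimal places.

α = 0.294

Remaining items: Item 1, Item 2, Item 3, Item 4 (k = 4).
ΣVar(i) = 1.565 + 0.746 + 0.601 + 2.356 = 5.268
Var(T) = 5.268 + 2 × 0.746 = 6.760
α (item deleted) = (4/3)·(1 − 5.268/6.760) = 0.294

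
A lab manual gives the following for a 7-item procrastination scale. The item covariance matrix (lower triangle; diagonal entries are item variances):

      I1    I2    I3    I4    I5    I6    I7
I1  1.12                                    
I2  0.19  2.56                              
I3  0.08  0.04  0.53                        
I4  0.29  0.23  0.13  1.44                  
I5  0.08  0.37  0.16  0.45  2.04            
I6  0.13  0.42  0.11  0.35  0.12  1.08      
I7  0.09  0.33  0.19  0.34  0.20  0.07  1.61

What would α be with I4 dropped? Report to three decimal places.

α = 0.439

Remaining items: I1, I2, I3, I5, I6, I7 (k = 6).
sum of item variances = 1.12 + 2.56 + 0.53 + 2.04 + 1.08 + 1.61 = 8.94
Var(T) = 8.94 + 2 × 2.58 = 14.10
α (item deleted) = (6/5)·(1 − 8.94/14.10) = 0.439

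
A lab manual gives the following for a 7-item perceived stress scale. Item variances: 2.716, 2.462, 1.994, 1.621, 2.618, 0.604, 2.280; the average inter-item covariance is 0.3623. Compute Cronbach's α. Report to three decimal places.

Σσᵢ² = 2.716 + 2.462 + 1.994 + 1.621 + 2.618 + 0.604 + 2.280 = 14.295
Sum of the 21 distinct covariances = 21 × 0.3623 = 7.6083
σ²_T = Σσᵢ² + 2·Σcov = 14.295 + 2 × 7.6083 = 29.5116
α = (7/6)·(1 − 14.295/29.5116) = 0.602

α = 0.602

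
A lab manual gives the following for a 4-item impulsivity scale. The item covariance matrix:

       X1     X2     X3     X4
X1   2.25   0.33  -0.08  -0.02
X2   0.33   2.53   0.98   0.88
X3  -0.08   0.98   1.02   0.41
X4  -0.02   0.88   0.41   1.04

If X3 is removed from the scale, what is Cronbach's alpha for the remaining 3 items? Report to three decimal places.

Cronbach's alpha = 0.435

Remaining items: X1, X2, X4 (k = 3).
Σσ²ᵢ = 2.25 + 2.53 + 1.04 = 5.82
Var(T) = 5.82 + 2 × 1.19 = 8.20
α (item deleted) = (3/2)·(1 − 5.82/8.20) = 0.435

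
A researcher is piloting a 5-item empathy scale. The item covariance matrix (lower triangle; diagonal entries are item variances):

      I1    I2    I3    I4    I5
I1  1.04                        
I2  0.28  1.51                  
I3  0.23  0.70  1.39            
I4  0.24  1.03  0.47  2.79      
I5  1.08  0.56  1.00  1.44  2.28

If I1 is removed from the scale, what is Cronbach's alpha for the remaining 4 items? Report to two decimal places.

α = 0.75

Remaining items: I2, I3, I4, I5 (k = 4).
ΣVar(i) = 1.51 + 1.39 + 2.79 + 2.28 = 7.97
σ²_total = 7.97 + 2 × 5.20 = 18.37
α (item deleted) = (4/3)·(1 − 7.97/18.37) = 0.75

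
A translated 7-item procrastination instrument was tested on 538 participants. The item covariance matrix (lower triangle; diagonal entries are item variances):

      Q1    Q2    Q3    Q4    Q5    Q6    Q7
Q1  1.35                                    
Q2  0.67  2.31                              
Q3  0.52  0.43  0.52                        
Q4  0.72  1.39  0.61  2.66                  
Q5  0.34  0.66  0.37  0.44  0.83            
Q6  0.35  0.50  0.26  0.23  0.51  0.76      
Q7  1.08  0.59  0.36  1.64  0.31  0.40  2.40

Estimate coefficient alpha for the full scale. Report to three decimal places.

Σσ²ᵢ = 1.35 + 2.31 + 0.52 + 2.66 + 0.83 + 0.76 + 2.40 = 10.83
Σ_{i<j} σ_ij = 12.38
Var(T) = 10.83 + 2 × 12.38 = 35.59
α = (k/(k−1))·(1 − Σσ²ᵢ/Var(T)) = (7/6)·(1 − 10.83/35.59) = 0.812

coefficient alpha = 0.812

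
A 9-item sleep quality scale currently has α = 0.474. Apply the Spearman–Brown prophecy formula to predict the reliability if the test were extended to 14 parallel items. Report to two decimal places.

Length factor m = 14/9 = 1.5556
α' = m·α / (1 + (m−1)·α)
   = 14/9 × 0.474 / (1 + (14/9 − 1) × 0.474)
   = 0.7373 / 1.2633 = 0.58

predicted reliability = 0.58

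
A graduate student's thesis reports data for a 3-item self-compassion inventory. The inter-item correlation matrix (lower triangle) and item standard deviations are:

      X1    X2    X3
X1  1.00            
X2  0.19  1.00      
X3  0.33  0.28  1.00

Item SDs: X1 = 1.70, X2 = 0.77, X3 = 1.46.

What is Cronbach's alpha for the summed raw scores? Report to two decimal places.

Σσ²ᵢ = 1.70² + 0.77² + 1.46² = 5.6145
Covariances σ_ij = r_ij · s_i · s_j:
  σ(X1,X2) = 0.19 × 1.70 × 0.77 = 0.2487
  σ(X1,X3) = 0.33 × 1.70 × 1.46 = 0.8191
  σ(X2,X3) = 0.28 × 0.77 × 1.46 = 0.3148
σ²_T = Σσ²ᵢ + 2·Σσ_ij = 5.6145 + 2 × 1.3826 = 8.3797
α = (3/2)·(1 − 5.6145/8.3797) = 0.49

α = 0.49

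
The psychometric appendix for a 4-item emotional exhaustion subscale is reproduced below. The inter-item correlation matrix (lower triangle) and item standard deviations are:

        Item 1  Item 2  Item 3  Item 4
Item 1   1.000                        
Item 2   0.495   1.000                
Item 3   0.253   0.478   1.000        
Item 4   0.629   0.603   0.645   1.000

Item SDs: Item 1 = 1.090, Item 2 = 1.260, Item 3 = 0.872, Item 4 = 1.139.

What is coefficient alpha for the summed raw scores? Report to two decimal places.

α = 0.81

Σσ²ᵢ = 1.090² + 1.260² + 0.872² + 1.139² = 4.8334
Covariances σ_ij = r_ij · s_i · s_j:
  σ(Item 1,Item 2) = 0.495 × 1.090 × 1.260 = 0.6798
  σ(Item 1,Item 3) = 0.253 × 1.090 × 0.872 = 0.2405
  σ(Item 1,Item 4) = 0.629 × 1.090 × 1.139 = 0.7809
  σ(Item 2,Item 3) = 0.478 × 1.260 × 0.872 = 0.5252
  σ(Item 2,Item 4) = 0.603 × 1.260 × 1.139 = 0.8654
  σ(Item 3,Item 4) = 0.645 × 0.872 × 1.139 = 0.6406
σ²_T = Σσ²ᵢ + 2·Σσ_ij = 4.8334 + 2 × 3.7324 = 12.2982
α = (4/3)·(1 − 4.8334/12.2982) = 0.81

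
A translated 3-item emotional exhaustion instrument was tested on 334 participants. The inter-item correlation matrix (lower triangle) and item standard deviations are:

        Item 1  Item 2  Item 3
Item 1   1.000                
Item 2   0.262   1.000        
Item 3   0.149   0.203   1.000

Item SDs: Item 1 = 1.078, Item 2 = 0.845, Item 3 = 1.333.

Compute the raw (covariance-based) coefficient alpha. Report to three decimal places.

Σσ²ᵢ = 1.078² + 0.845² + 1.333² = 3.6530
Covariances σ_ij = r_ij · s_i · s_j:
  σ(Item 1,Item 2) = 0.262 × 1.078 × 0.845 = 0.2387
  σ(Item 1,Item 3) = 0.149 × 1.078 × 1.333 = 0.2141
  σ(Item 2,Item 3) = 0.203 × 0.845 × 1.333 = 0.2287
σ²_T = Σσ²ᵢ + 2·Σσ_ij = 3.6530 + 2 × 0.6815 = 5.0160
α = (3/2)·(1 − 3.6530/5.0160) = 0.408

coefficient alpha = 0.408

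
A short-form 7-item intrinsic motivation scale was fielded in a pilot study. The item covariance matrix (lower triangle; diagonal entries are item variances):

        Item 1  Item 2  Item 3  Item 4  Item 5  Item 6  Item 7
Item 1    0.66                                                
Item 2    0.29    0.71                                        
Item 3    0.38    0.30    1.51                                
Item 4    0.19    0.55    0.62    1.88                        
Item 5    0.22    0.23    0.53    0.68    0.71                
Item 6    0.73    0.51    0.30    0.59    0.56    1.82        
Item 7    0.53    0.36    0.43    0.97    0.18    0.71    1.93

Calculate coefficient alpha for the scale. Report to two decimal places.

coefficient alpha = 0.79

sum of item variances = 0.66 + 0.71 + 1.51 + 1.88 + 0.71 + 1.82 + 1.93 = 9.22
Sum of off-diagonal covariances = 9.86
σ²_T = 9.22 + 2 × 9.86 = 28.94
α = (k/(k−1))·(1 − sum of item variances/σ²_T) = (7/6)·(1 − 9.22/28.94) = 0.79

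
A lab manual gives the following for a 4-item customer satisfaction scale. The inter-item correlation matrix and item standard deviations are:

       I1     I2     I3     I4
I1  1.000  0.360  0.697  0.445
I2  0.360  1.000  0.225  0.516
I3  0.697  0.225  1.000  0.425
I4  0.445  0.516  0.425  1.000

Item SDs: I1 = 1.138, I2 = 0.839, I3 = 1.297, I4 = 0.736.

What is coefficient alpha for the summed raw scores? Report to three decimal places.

Σσ²ᵢ = 1.138² + 0.839² + 1.297² + 0.736² = 4.2229
Covariances σ_ij = r_ij · s_i · s_j:
  σ(I1,I2) = 0.360 × 1.138 × 0.839 = 0.3437
  σ(I1,I3) = 0.697 × 1.138 × 1.297 = 1.0288
  σ(I1,I4) = 0.445 × 1.138 × 0.736 = 0.3727
  σ(I2,I3) = 0.225 × 0.839 × 1.297 = 0.2448
  σ(I2,I4) = 0.516 × 0.839 × 0.736 = 0.3186
  σ(I3,I4) = 0.425 × 1.297 × 0.736 = 0.4057
σ²_T = Σσ²ᵢ + 2·Σσ_ij = 4.2229 + 2 × 2.7143 = 9.6515
α = (4/3)·(1 − 4.2229/9.6515) = 0.750

coefficient alpha = 0.750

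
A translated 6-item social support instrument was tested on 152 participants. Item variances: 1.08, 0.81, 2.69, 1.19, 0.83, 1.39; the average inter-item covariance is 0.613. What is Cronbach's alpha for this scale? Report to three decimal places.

Σσᵢ² = 1.08 + 0.81 + 2.69 + 1.19 + 0.83 + 1.39 = 7.99
Sum of the 15 distinct covariances = 15 × 0.613 = 9.195
Var(T) = Σσᵢ² + 2·Σcov = 7.99 + 2 × 9.195 = 26.380
α = (6/5)·(1 − 7.99/26.380) = 0.837

α = 0.837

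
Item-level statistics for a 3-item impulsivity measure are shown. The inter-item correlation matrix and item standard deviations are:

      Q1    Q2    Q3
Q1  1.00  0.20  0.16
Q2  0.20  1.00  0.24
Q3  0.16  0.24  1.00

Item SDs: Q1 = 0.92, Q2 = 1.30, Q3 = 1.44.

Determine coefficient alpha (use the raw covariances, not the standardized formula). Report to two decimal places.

Σσ²ᵢ = 0.92² + 1.30² + 1.44² = 4.6100
Covariances σ_ij = r_ij · s_i · s_j:
  σ(Q1,Q2) = 0.20 × 0.92 × 1.30 = 0.2392
  σ(Q1,Q3) = 0.16 × 0.92 × 1.44 = 0.2120
  σ(Q2,Q3) = 0.24 × 1.30 × 1.44 = 0.4493
σ²_T = Σσ²ᵢ + 2·Σσ_ij = 4.6100 + 2 × 0.9005 = 6.4110
α = (3/2)·(1 − 4.6100/6.4110) = 0.42

coefficient alpha = 0.42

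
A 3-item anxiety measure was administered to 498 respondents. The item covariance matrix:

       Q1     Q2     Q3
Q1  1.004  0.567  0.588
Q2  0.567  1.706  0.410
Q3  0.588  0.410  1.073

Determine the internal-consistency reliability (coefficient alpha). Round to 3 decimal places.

coefficient alpha = 0.679

sum of item variances = 1.004 + 1.706 + 1.073 = 3.783
Sum of off-diagonal covariances = 1.565
σ²_T = 3.783 + 2 × 1.565 = 6.913
α = (k/(k−1))·(1 − sum of item variances/σ²_T) = (3/2)·(1 − 3.783/6.913) = 0.679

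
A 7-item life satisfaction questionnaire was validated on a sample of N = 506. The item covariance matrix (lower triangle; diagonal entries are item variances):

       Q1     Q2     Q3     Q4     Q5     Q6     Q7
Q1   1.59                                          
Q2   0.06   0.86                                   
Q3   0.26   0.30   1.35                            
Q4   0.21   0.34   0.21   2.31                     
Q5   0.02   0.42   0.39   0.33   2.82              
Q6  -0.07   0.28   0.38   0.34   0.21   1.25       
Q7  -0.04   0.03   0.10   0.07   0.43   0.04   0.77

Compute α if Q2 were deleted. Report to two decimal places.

α = 0.44

Remaining items: Q1, Q3, Q4, Q5, Q6, Q7 (k = 6).
Σσᵢ² = 1.59 + 1.35 + 2.31 + 2.82 + 1.25 + 0.77 = 10.09
σ²_T = 10.09 + 2 × 2.88 = 15.85
α (item deleted) = (6/5)·(1 − 10.09/15.85) = 0.44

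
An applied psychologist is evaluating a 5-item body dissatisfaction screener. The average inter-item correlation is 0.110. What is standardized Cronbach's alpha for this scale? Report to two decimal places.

Standardized α = k·r̄ / (1 + (k−1)·r̄) = 5 × 0.110 / (1 + 4 × 0.110)
  = 0.5500 / 1.4400 = 0.38

standardized Cronbach's alpha = 0.38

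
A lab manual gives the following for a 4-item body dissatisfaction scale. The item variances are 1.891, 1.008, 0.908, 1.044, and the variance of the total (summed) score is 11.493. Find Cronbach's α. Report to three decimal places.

ΣVar(i) = 1.891 + 1.008 + 0.908 + 1.044 = 4.851
α = (k/(k−1))·(1 − ΣVar(i)/σ²_T) = (4/3)·(1 − 4.851/11.493) = 0.771

Cronbach's α = 0.771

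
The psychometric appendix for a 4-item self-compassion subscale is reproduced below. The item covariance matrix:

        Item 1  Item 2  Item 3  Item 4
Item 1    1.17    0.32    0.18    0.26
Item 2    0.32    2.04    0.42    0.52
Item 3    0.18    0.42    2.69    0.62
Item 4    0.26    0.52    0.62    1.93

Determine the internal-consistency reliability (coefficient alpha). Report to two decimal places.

coefficient alpha = 0.50

Σσ²ᵢ = 1.17 + 2.04 + 2.69 + 1.93 = 7.83
Sum of the distinct covariances = 2.32
σ²_T = 7.83 + 2 × 2.32 = 12.47
α = (k/(k−1))·(1 − Σσ²ᵢ/σ²_T) = (4/3)·(1 − 7.83/12.47) = 0.50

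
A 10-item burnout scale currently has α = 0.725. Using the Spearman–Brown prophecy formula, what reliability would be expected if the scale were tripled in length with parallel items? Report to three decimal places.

Length factor m = 3
α' = m·α / (1 + (m−1)·α)
   = 3 × 0.725 / (1 + (3 − 1) × 0.725)
   = 2.1750 / 2.4500 = 0.888

predicted reliability = 0.888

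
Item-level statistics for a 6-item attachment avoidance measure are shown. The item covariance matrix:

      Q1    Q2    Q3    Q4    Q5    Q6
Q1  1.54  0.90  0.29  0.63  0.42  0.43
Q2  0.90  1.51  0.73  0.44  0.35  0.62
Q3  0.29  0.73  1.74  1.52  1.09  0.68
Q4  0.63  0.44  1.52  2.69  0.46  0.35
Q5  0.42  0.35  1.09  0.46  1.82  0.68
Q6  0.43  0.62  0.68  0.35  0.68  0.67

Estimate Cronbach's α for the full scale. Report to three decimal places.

α = 0.790

Σσ²ᵢ = 1.54 + 1.51 + 1.74 + 2.69 + 1.82 + 0.67 = 9.97
Σ_{i<j} σ_ij = 9.59
total variance = 9.97 + 2 × 9.59 = 29.15
α = (k/(k−1))·(1 − Σσ²ᵢ/total variance) = (6/5)·(1 − 9.97/29.15) = 0.790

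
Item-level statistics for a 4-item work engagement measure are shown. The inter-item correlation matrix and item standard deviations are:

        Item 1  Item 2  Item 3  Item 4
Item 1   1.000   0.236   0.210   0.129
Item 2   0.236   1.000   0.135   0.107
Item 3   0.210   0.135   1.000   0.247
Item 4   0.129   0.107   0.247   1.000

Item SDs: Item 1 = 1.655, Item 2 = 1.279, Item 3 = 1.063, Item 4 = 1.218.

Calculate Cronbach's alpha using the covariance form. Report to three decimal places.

Cronbach's alpha = 0.453

Σσ²ᵢ = 1.655² + 1.279² + 1.063² + 1.218² = 6.9884
Covariances σ_ij = r_ij · s_i · s_j:
  σ(Item 1,Item 2) = 0.236 × 1.655 × 1.279 = 0.4996
  σ(Item 1,Item 3) = 0.210 × 1.655 × 1.063 = 0.3694
  σ(Item 1,Item 4) = 0.129 × 1.655 × 1.218 = 0.2600
  σ(Item 2,Item 3) = 0.135 × 1.279 × 1.063 = 0.1835
  σ(Item 2,Item 4) = 0.107 × 1.279 × 1.218 = 0.1667
  σ(Item 3,Item 4) = 0.247 × 1.063 × 1.218 = 0.3198
σ²_T = Σσ²ᵢ + 2·Σσ_ij = 6.9884 + 2 × 1.7990 = 10.5864
α = (4/3)·(1 − 6.9884/10.5864) = 0.453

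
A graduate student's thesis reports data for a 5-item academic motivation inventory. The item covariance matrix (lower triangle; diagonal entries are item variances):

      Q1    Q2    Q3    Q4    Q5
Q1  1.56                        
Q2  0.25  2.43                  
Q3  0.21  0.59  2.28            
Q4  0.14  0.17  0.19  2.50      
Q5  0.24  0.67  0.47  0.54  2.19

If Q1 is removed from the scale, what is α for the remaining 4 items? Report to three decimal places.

α = 0.478

Remaining items: Q2, Q3, Q4, Q5 (k = 4).
sum of item variances = 2.43 + 2.28 + 2.50 + 2.19 = 9.40
σ²_total = 9.40 + 2 × 2.63 = 14.66
α (item deleted) = (4/3)·(1 − 9.40/14.66) = 0.478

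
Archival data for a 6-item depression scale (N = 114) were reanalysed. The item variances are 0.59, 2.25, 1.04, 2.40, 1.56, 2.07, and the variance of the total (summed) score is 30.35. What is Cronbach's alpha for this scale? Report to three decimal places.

Cronbach's alpha = 0.808

Σσ²ᵢ = 0.59 + 2.25 + 1.04 + 2.40 + 1.56 + 2.07 = 9.91
α = (k/(k−1))·(1 − Σσ²ᵢ/σ²_T) = (6/5)·(1 − 9.91/30.35) = 0.808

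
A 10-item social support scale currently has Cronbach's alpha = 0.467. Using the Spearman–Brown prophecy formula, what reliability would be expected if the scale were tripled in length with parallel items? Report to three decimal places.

predicted reliability = 0.724

Length factor m = 3
α' = m·α / (1 + (m−1)·α)
   = 3 × 0.467 / (1 + (3 − 1) × 0.467)
   = 1.4010 / 1.9340 = 0.724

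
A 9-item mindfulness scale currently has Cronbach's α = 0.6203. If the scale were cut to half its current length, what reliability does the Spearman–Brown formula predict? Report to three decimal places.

Length factor m = 1/2
α' = m·α / (1 − (1−m)·α)
   = 1/2 × 0.6203 / (1 − (1 − 1/2) × 0.6203)
   = 0.3101 / 0.6899 = 0.450

predicted reliability = 0.450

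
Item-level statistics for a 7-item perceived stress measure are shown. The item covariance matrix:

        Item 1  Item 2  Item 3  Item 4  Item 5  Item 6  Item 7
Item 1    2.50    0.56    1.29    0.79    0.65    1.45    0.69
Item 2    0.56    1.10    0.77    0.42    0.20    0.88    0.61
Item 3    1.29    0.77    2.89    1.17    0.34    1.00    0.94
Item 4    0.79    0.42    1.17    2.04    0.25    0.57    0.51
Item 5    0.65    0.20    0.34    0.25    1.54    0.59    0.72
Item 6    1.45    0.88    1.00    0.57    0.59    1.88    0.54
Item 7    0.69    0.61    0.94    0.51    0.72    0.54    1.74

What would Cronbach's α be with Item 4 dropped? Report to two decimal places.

α = 0.79

Remaining items: Item 1, Item 2, Item 3, Item 5, Item 6, Item 7 (k = 6).
Σσ²ᵢ = 2.50 + 1.10 + 2.89 + 1.54 + 1.88 + 1.74 = 11.65
Var(T) = 11.65 + 2 × 11.23 = 34.11
α (item deleted) = (6/5)·(1 − 11.65/34.11) = 0.79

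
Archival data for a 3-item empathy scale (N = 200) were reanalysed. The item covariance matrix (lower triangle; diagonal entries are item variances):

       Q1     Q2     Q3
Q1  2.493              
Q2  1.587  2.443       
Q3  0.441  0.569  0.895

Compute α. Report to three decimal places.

α = 0.707

Σσ²ᵢ = 2.493 + 2.443 + 0.895 = 5.831
Sum of the distinct covariances = 2.597
σ²_total = 5.831 + 2 × 2.597 = 11.025
α = (k/(k−1))·(1 − Σσ²ᵢ/σ²_total) = (3/2)·(1 − 5.831/11.025) = 0.707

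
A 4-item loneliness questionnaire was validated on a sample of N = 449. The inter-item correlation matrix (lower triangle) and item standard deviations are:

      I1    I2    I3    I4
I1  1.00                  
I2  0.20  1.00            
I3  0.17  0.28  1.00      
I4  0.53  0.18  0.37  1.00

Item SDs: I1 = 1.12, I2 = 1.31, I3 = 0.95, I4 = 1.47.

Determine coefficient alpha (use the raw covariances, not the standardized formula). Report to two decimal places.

Σσ²ᵢ = 1.12² + 1.31² + 0.95² + 1.47² = 6.0339
Covariances σ_ij = r_ij · s_i · s_j:
  σ(I1,I2) = 0.20 × 1.12 × 1.31 = 0.2934
  σ(I1,I3) = 0.17 × 1.12 × 0.95 = 0.1809
  σ(I1,I4) = 0.53 × 1.12 × 1.47 = 0.8726
  σ(I2,I3) = 0.28 × 1.31 × 0.95 = 0.3485
  σ(I2,I4) = 0.18 × 1.31 × 1.47 = 0.3466
  σ(I3,I4) = 0.37 × 0.95 × 1.47 = 0.5167
σ²_T = Σσ²ᵢ + 2·Σσ_ij = 6.0339 + 2 × 2.5587 = 11.1513
α = (4/3)·(1 − 6.0339/11.1513) = 0.61

α = 0.61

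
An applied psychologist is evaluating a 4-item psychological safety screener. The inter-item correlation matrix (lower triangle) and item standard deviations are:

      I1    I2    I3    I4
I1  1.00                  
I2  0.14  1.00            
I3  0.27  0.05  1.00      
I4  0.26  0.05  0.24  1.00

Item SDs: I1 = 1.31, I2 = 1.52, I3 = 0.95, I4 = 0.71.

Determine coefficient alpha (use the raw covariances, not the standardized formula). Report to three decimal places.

α = 0.395

Σσ²ᵢ = 1.31² + 1.52² + 0.95² + 0.71² = 5.4331
Covariances σ_ij = r_ij · s_i · s_j:
  σ(I1,I2) = 0.14 × 1.31 × 1.52 = 0.2788
  σ(I1,I3) = 0.27 × 1.31 × 0.95 = 0.3360
  σ(I1,I4) = 0.26 × 1.31 × 0.71 = 0.2418
  σ(I2,I3) = 0.05 × 1.52 × 0.95 = 0.0722
  σ(I2,I4) = 0.05 × 1.52 × 0.71 = 0.0540
  σ(I3,I4) = 0.24 × 0.95 × 0.71 = 0.1619
σ²_T = Σσ²ᵢ + 2·Σσ_ij = 5.4331 + 2 × 1.1447 = 7.7225
α = (4/3)·(1 − 5.4331/7.7225) = 0.395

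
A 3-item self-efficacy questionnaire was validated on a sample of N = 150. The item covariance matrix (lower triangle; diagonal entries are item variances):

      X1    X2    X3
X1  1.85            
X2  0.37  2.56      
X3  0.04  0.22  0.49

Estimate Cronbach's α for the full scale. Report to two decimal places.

α = 0.31

ΣVar(i) = 1.85 + 2.56 + 0.49 = 4.90
Sum of the distinct covariances = 0.63
total variance = 4.90 + 2 × 0.63 = 6.16
α = (k/(k−1))·(1 − ΣVar(i)/total variance) = (3/2)·(1 − 4.90/6.16) = 0.31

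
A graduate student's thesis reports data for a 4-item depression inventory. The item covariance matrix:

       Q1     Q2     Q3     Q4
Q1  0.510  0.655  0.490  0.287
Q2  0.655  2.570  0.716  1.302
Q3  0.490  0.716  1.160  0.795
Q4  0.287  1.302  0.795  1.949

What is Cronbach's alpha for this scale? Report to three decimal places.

Σσᵢ² = 0.510 + 2.570 + 1.160 + 1.949 = 6.189
Sum of off-diagonal covariances = 4.245
total variance = 6.189 + 2 × 4.245 = 14.679
α = (k/(k−1))·(1 − Σσᵢ²/total variance) = (4/3)·(1 − 6.189/14.679) = 0.771

Cronbach's alpha = 0.771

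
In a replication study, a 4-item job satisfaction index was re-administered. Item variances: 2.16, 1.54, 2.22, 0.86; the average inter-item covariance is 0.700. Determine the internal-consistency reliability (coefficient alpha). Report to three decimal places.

ΣVar(i) = 2.16 + 1.54 + 2.22 + 0.86 = 6.78
Sum of the 6 distinct covariances = 6 × 0.700 = 4.200
Var(T) = ΣVar(i) + 2·Σcov = 6.78 + 2 × 4.200 = 15.180
α = (4/3)·(1 − 6.78/15.180) = 0.738

α = 0.738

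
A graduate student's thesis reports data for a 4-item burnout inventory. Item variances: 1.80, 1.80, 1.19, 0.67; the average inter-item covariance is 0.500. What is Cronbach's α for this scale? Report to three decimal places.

α = 0.698

sum of item variances = 1.80 + 1.80 + 1.19 + 0.67 = 5.46
Sum of the 6 distinct covariances = 6 × 0.500 = 3.000
σ²_total = sum of item variances + 2·Σcov = 5.46 + 2 × 3.000 = 11.460
α = (4/3)·(1 − 5.46/11.460) = 0.698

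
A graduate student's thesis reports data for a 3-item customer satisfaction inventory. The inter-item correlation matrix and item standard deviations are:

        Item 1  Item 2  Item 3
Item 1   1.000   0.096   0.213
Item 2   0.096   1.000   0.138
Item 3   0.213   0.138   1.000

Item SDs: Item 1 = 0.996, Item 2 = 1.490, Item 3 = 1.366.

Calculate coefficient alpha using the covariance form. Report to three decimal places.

coefficient alpha = 0.329

Σσ²ᵢ = 0.996² + 1.490² + 1.366² = 5.0781
Covariances σ_ij = r_ij · s_i · s_j:
  σ(Item 1,Item 2) = 0.096 × 0.996 × 1.490 = 0.1425
  σ(Item 1,Item 3) = 0.213 × 0.996 × 1.366 = 0.2898
  σ(Item 2,Item 3) = 0.138 × 1.490 × 1.366 = 0.2809
σ²_T = Σσ²ᵢ + 2·Σσ_ij = 5.0781 + 2 × 0.7132 = 6.5045
α = (3/2)·(1 − 5.0781/6.5045) = 0.329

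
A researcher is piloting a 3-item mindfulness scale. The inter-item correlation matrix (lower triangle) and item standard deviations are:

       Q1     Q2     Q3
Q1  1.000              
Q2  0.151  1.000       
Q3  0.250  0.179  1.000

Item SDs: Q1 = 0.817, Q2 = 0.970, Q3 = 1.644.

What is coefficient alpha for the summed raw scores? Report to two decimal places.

Σσ²ᵢ = 0.817² + 0.970² + 1.644² = 4.3111
Covariances σ_ij = r_ij · s_i · s_j:
  σ(Q1,Q2) = 0.151 × 0.817 × 0.970 = 0.1197
  σ(Q1,Q3) = 0.250 × 0.817 × 1.644 = 0.3358
  σ(Q2,Q3) = 0.179 × 0.970 × 1.644 = 0.2854
σ²_T = Σσ²ᵢ + 2·Σσ_ij = 4.3111 + 2 × 0.7409 = 5.7929
α = (3/2)·(1 − 4.3111/5.7929) = 0.38

coefficient alpha = 0.38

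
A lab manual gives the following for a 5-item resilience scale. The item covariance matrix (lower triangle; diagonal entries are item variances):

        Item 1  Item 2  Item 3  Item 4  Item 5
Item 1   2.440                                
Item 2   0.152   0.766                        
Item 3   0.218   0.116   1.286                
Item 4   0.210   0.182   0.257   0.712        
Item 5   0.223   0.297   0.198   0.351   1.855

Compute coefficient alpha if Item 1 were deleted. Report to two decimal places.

coefficient alpha = 0.50

Remaining items: Item 2, Item 3, Item 4, Item 5 (k = 4).
Σσ²ᵢ = 0.766 + 1.286 + 0.712 + 1.855 = 4.619
σ²_T = 4.619 + 2 × 1.401 = 7.421
α (item deleted) = (4/3)·(1 − 4.619/7.421) = 0.50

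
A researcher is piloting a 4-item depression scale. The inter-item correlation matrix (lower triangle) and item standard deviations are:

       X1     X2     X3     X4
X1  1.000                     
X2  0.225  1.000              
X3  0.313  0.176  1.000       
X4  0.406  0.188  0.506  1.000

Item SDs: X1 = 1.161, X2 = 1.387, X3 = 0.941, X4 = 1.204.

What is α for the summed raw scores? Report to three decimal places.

α = 0.613

Σσ²ᵢ = 1.161² + 1.387² + 0.941² + 1.204² = 5.6068
Covariances σ_ij = r_ij · s_i · s_j:
  σ(X1,X2) = 0.225 × 1.161 × 1.387 = 0.3623
  σ(X1,X3) = 0.313 × 1.161 × 0.941 = 0.3420
  σ(X1,X4) = 0.406 × 1.161 × 1.204 = 0.5675
  σ(X2,X3) = 0.176 × 1.387 × 0.941 = 0.2297
  σ(X2,X4) = 0.188 × 1.387 × 1.204 = 0.3140
  σ(X3,X4) = 0.506 × 0.941 × 1.204 = 0.5733
σ²_T = Σσ²ᵢ + 2·Σσ_ij = 5.6068 + 2 × 2.3888 = 10.3844
α = (4/3)·(1 − 5.6068/10.3844) = 0.613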